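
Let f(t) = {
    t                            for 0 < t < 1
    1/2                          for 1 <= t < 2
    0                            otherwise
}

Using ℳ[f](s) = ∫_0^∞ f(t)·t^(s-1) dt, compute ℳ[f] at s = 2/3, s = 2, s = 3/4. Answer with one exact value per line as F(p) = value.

treat the 2 regions marked off by 1 separately and sum
for t in [0, 1): the term is ∫ t·t^(s-1)
on [1, 2) integrate f = 1/2 against the kernel

F(2/3) = -3/20 + 3*2**(2/3)/4
F(2) = 13/12
F(3/4) = -2/21 + 2*2**(3/4)/3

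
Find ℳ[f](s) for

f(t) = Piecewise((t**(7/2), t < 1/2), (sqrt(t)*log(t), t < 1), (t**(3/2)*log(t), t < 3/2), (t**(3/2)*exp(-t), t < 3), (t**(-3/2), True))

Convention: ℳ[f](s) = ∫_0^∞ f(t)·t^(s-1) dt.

peel off the shared t-power: t**3 on [0, 1/2); log(t) on [1/2, 1); t*log(t) on [1, 3/2); …
undo the shared t-power: t**2 on [0, 1/2); log(t)/t on [1/2, 1); log(t) on [1, 3/2); …
summing 5 kernel integrals split by 1/2, 1, 3/2, 3 yields ℳ[f](s)
segment [0, 1/2) carries t**(7/2); integrate it
over [1/2, 1), the kernel integral of sqrt(t)*log(t) enters the sum
∫ t**(3/2)*log(t)·t^(s-1) over [1, 3/2)
on [3/2, 3) integrate f = t**(3/2)*exp(-t) against the kernel
for t in [3, ∞): the term is ∫ t**(-3/2)·t^(s-1)

2**(-s - 3/2)*(108*2**(s + 3/2)*(s - 3/2)*(s + 3/2)**2*(s + 7/2)*(-2*s + (s + 3/2)**2 - 2)*uppergamma(s + 3/2, 3/2) - 108*2**(s + 3/2)*(s - 3/2)*(s + 3/2)**2*(s + 7/2)*(-2*s + (s + 3/2)**2 - 2)*uppergamma(s + 3/2, 3) - 108*2**(s + 3/2)*(s - 3/2)*(s + 3/2)**2*(s + 7/2) + 108*2**(s + 3/2)*(s - 3/2)*(s + 7/2)*(-2*s + (s + 3/2)**2 - 2) - 108*3**(s + 3/2)*(s - 3/2)*(s + 3/2)*(s + 7/2)*(-2*s + (s + 3/2)**2 - 2)*log(2) + 108*3**(s + 3/2)*(s - 3/2)*(s + 3/2)*(s + 7/2)*(-2*s + (s + 3/2)**2 - 2)*log(3) - 108*3**(s + 3/2)*(s - 3/2)*(s + 7/2)*(-2*s + (s + 3/2)**2 - 2) - 4*6**(s + 3/2)*(s + 3/2)**2*(s + 7/2)*(-2*s + (s + 3/2)**2 - 2) + 216*(s - 3/2)*(s + 3/2)**3*(s + 7/2)*log(2) - 216*(s - 3/2)*(s + 3/2)**2*(s + 7/2)*log(2) + 216*(s - 3/2)*(s + 3/2)**2*(s + 7/2) + 27*(s - 3/2)*(s + 3/2)**2*(-2*s + (s + 3/2)**2 - 2))/(108*(s - 3/2)*(s + 3/2)**2*(s + 7/2)*(-2*s + (s + 3/2)**2 - 2))
  -7/2 < Re(s) < 3/2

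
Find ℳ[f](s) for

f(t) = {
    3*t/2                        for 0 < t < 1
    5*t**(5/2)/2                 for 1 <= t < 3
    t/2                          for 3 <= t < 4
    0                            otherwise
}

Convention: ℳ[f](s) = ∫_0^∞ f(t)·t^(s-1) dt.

breakpoints 1, 3: one integral from each of the 3 segments
the [0, 1) slice contributes ∫ 3*t/2·t^(s-1) dt
piece [1, 3): integrate 5*t**(5/2)/2 against the kernel
piece [3, 4): integrate t/2 against the kernel

(4*2**(2*s)*(2*s + 5) - 3*3**s*(2*s + 5) + 90*3**(s + 1/2)*(s + 1) - 4*s + 5)/(2*(s + 1)*(2*s + 5))
  Re(s) > -1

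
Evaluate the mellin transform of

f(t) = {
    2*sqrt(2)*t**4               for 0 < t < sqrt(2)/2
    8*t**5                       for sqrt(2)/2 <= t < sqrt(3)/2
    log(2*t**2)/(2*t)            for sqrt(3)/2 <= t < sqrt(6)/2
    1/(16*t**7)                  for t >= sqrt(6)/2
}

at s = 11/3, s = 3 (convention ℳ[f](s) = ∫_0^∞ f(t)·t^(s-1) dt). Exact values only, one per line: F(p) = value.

F(11/3) = -389*12**(1/3)/3840 - 9*6**(1/3)*log(3)/128 - 15*2**(2/3)/1196 + 9*6**(1/3)*log(2)/128 + 9*12**(1/3)*log(3)/64 + 1323*6**(1/3)/6656
F(3) = 1759/16128 + log(6**(3/16))

strip the power substitution: 2*sqrt(2)*t**2 on [0, 1/2); 8*t**(5/2) on [1/2, 3/4); log(2*t)/(2*sqrt(t)) on [3/4, 3/2); …
strip the shared t-power: 2*sqrt(2)*t**(3/2) on [0, 1/2); 8*t**2 on [1/2, 3/4); log(2*t)/(2*t) on [3/4, 3/2); …
reversing the common scale on t: t**(3/2) on [0, 1); 2*t**2 on [1, 3/2); log(t)/t on [3/2, 3); …
integrate the 4 segments split at sqrt(2)/2, sqrt(3)/2, sqrt(6)/2, then add the results
∫ 2*sqrt(2)*t**4·t^(s-1) over [0, sqrt(2)/2)
over [sqrt(2)/2, sqrt(3)/2), the kernel integral of 8*t**5 enters the sum
over [sqrt(3)/2, sqrt(6)/2), the kernel integral of log(2*t**2)/(2*t) enters the sum
on [sqrt(6)/2, ∞): add ∫ 1/(16*t**7)·t^(s-1) dt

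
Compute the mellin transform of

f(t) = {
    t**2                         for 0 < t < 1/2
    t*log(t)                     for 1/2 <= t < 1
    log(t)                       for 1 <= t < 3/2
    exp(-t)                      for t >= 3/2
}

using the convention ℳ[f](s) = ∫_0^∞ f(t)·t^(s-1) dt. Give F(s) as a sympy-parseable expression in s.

the 4 pieces separated at 1/2, 1, 3/2 each add one integral
[0, 1/2) adds the kernel integral of t**2
on [1/2, 1): add ∫ t*log(t)·t^(s-1) dt
on [1, 3/2): add ∫ log(t)·t^(s-1) dt
segment 3/2 to ∞ holds exp(-t); add its integral

(4*2**s*s**2*(s + 2)*(s**2 + 2*s + 1)*uppergamma(s, 3/2) - 4*2**s*s**2*(s + 2) + 4*2**s*(s + 2)*(s**2 + 2*s + 1) + 3**s*s*(s + 2)*(-4*log(2) + 4*log(3))*(s**2 + 2*s + 1) - 4*3**s*(s + 2)*(s**2 + 2*s + 1) + s**3*(s + 2)*log(4) + s**2*(s + 2)*log(4) + 2*s**2*(s + 2) + s**2*(s**2 + 2*s + 1))/(4*2**s*s**2*(s + 2)*(s**2 + 2*s + 1))
  Re(s) > -2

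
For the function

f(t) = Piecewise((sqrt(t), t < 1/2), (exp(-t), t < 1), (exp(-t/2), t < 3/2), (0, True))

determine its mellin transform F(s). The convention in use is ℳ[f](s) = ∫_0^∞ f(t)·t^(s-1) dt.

(2**s*(2*s + 1)*uppergamma(s, 1/2) - 2**s*(2*s + 1)*uppergamma(s, 1) + 4**s*(2*s + 1)*uppergamma(s, 1/2) - 4**s*(2*s + 1)*uppergamma(s, 3/4) + sqrt(2))/(2**s*(2*s + 1))
  Re(s) > -1/2

cuts at 1/2, 1: linearity sums the 3 kernel integrals
between 0 and 1/2 the integrand is sqrt(t)·t^(s-1)
[1/2, 1) adds the kernel integral of exp(-t)
the [1, 3/2) slice contributes ∫ exp(-t/2)·t^(s-1) dt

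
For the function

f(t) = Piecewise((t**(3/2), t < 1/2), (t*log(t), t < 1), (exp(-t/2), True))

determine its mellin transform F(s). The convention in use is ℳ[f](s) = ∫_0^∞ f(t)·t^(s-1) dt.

(2*2**(2*s)*(2*s + 3)*(s**2 + 2*s + 1)*uppergamma(s, 1/2) - 2*2**s*(2*s + 3) + s*(2*s + 3)*log(2) + 2*s + (2*s + 3)*log(2) + sqrt(2)*(s**2 + 2*s + 1) + 3)/(2*2**s*(2*s + 3)*(s**2 + 2*s + 1))
  Re(s) > -3/2

linearity at 1/2, 1 turns ℳ[f](s) into 3 summed integrals
piece [0, 1/2): integrate t**(3/2) against the kernel
∫ over [1/2, 1) of t*log(t)·t^(s-1) joins the sum
over [1, ∞), the kernel integral of exp(-t/2) enters the sum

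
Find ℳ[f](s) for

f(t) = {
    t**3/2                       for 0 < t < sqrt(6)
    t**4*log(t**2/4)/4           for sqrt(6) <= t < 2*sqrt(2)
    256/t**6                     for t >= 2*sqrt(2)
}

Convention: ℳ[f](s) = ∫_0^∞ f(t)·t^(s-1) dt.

back out the shared t-power: t/2 on [0, sqrt(6)); t**2*log(t**2/4)/4 on [sqrt(6), 2*sqrt(2)); 256/t**8 on [2*sqrt(2), ∞)
strip the common scale on t: t on [0, sqrt(6)/2); t**2*log(t**2) on [sqrt(6)/2, sqrt(2)); t**(-8) on [sqrt(2), ∞)
remove the power substitution first: sqrt(t) on [0, 3/2); t*log(t) on [3/2, 2); t**(-4) on [2, ∞)
summing 3 kernel integrals split by sqrt(6), 2*sqrt(2) yields ℳ[f](s)
on [0, sqrt(6)): add ∫ t**3/2·t^(s-1) dt
the [sqrt(6), 2*sqrt(2)) slice contributes ∫ t**4*log(t**2/4)/4·t^(s-1) dt
[2*sqrt(2), ∞) adds the kernel integral of 256/t**6

2**(s/2)*(32*2**s*(s - 6)*(s + 2)*(s + 3)*log(2) - 64*2**s*(s - 6)*(s + 3) + 64*2**s*(s - 6)*(s + 3)*log(2) - 2**s*(s + 3)*(4*s + (s + 2)**2 + 12) + 3**(s/2)*(s - 6)*(s + 2)*(s + 3)*(-18*log(3) + 18*log(2)) + 3**(s/2)*(s - 6)*(s + 3)*(-36*log(3) + 36*log(2)) + 36*3**(s/2)*(s - 6)*(s + 3) + 6*3**(s/2)*sqrt(6)*(s - 6)*(4*s + (s + 2)**2 + 12))/(2*(s - 6)*(s + 3)*(4*s + (s + 2)**2 + 12))
  -3 < Re(s) < 6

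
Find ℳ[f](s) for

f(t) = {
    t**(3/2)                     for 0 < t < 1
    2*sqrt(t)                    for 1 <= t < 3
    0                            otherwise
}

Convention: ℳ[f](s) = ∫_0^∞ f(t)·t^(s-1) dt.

slice at 1, transform all 2 pieces, and sum them
between 0 and 1 the integrand is t**(3/2)·t^(s-1)
segment [1, 3) carries 2*sqrt(t); integrate it

(4*sqrt(3)*3**s*(2*s + 3) - 4*s - 10)/((2*s + 1)*(2*s + 3))
  Re(s) > -3/2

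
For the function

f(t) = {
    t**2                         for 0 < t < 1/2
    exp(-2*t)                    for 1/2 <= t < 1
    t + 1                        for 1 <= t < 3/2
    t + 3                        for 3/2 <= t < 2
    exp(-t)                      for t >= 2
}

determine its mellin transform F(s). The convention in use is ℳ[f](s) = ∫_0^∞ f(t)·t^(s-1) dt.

decompose at 1/2, 1, 3/2, 2; ℳ[f](s) sums the 5 pieces' integrals
for t in [0, 1/2): the term is ∫ t**2·t^(s-1)
segment [1/2, 1) carries exp(-2*t); integrate it
between 1 and 3/2 the integrand is (t + 1)·t^(s-1)
∫ over [3/2, 2) of (t + 3)·t^(s-1) joins the sum
piece [2, ∞): integrate exp(-t) against the kernel

(20*2**(2*s)*s*(s + 2) + 12*2**(2*s)*(s + 2) + 4*2**s*s*(s + 1)*(s + 2)*uppergamma(s, 2) - 8*2**s*s*(s + 2) - 4*2**s*(s + 2) - 8*3**s*s*(s + 2) - 8*3**s*(s + 2) + 4*s*(s + 1)*(s + 2)*uppergamma(s, 1) - 4*s*(s + 1)*(s + 2)*uppergamma(s, 2) + s*(s + 1))/(4*2**s*s*(s + 1)*(s + 2))
  Re(s) > -2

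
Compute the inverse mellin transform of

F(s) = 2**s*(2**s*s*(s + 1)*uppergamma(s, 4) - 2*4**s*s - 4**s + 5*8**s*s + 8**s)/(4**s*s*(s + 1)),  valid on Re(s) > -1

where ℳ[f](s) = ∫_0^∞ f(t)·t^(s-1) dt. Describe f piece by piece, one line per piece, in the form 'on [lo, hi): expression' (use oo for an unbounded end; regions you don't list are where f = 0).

invert the common scale on t to get t on [0, 1); 2*t + 1 on [1, 2); exp(-2*t) on [2, ∞)
f breaks at 2, 4 into 3 integrals to sum
over [0, 2), the kernel integral of t/2 enters the sum
on [2, 4) integrate f = (t + 1) against the kernel
segment 4 to ∞ holds exp(-t); add its integral

on [0, 2): t/2
on [2, 4): t + 1
on [4, oo): exp(-t)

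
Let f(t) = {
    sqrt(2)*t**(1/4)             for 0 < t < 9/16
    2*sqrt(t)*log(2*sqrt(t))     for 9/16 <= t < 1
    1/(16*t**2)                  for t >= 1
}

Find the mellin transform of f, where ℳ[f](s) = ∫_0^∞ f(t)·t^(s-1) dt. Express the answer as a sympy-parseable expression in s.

(64*2**(4*s)*s*(2*s - 4)*(4*s + 1)*log(2) - 32*2**(4*s)*(2*s - 4)*(4*s + 1) + 32*2**(4*s)*(2*s - 4)*(4*s + 1)*log(2) - 2**(4*s)*(4*s + 1)*(4*s**2 + 4*s + 1) - 48*3**(2*s)*s*(2*s - 4)*(4*s + 1)*log(3) + 48*3**(2*s)*s*(2*s - 4)*(4*s + 1)*log(2) - 24*3**(2*s)*(2*s - 4)*(4*s + 1)*log(3) + 24*3**(2*s)*(2*s - 4)*(4*s + 1)*log(2) + 24*3**(2*s)*(2*s - 4)*(4*s + 1) + 16*3**(2*s)*sqrt(6)*(2*s - 4)*(4*s**2 + 4*s + 1))/(8*2**(4*s)*(2*s - 4)*(4*s + 1)*(4*s**2 + 4*s + 1))
  -1/4 < Re(s) < 2

undo the common scale on t: 2**(1/4)*t**(1/4) on [0, 9/8); sqrt(2)*sqrt(t)*log(sqrt(2)*sqrt(t)) on [9/8, 2); 1/(4*t**2) on [2, ∞)
strip the common scale on t: t**(1/4) on [0, 9/4); sqrt(t)*log(sqrt(t)) on [9/4, 4); t**(-2) on [4, ∞)
back out the power substitution: sqrt(t) on [0, 3/2); t*log(t) on [3/2, 2); t**(-4) on [2, ∞)
cuts at 9/16, 1: linearity sums the 3 kernel integrals
over [0, 9/16), the kernel integral of sqrt(2)*t**(1/4) enters the sum
∫ 2*sqrt(t)*log(2*sqrt(t))·t^(s-1) over [9/16, 1)
piece [1, ∞): integrate 1/(16*t**2) against the kernel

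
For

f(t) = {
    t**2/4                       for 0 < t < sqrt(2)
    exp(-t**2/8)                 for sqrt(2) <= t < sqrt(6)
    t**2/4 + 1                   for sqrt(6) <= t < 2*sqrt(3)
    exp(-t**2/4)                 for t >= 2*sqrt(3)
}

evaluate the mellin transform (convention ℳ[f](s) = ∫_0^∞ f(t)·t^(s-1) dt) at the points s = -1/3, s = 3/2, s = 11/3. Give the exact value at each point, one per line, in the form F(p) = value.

peel off the common scale on t: t**2 on [0, sqrt(2)/2); exp(-t**2/2) on [sqrt(2)/2, sqrt(6)/2); t**2 + 1 on [sqrt(6)/2, sqrt(3)); …
strip the power substitution: t on [0, 1/2); exp(-t/2) on [1/2, 3/2); t + 1 on [3/2, 3); …
decompose at sqrt(2), sqrt(6), 2*sqrt(3); ℳ[f](s) sums the 4 pieces' integrals
the [0, sqrt(2)) slice contributes ∫ t**2/4·t^(s-1) dt
segment sqrt(2) to sqrt(6) holds exp(-t**2/8); add its integral
on [sqrt(6), 2*sqrt(3)): add ∫ (t**2/4 + 1)·t^(s-1) dt
for t in [2*sqrt(3), ∞): the term is ∫ exp(-t**2/4)·t^(s-1)

F(-1/3) = 2**(5/6)*(-4*6**(5/6) - 5*2**(2/3)*uppergamma(-1/6, 3/4) + 5*2**(5/6)*uppergamma(-1/6, 3) + 6 + 5*2**(2/3)*uppergamma(-1/6, 1/4) + 14*3**(5/6))/40
F(3/2) = 2**(3/4)*(-46*3**(3/4) - 42*sqrt(2)*uppergamma(3/4, 3/4) + 21*2**(3/4)*uppergamma(3/4, 3) + 6 + 42*sqrt(2)*uppergamma(3/4, 1/4) + 64*6**(3/4))/42
F(11/3) = 2**(5/6)*(-1496*2**(2/3)*uppergamma(11/6, 3/4) - 603*3**(5/6) + 33 + 374*2**(5/6)*uppergamma(11/6, 3) + 1496*2**(2/3)*uppergamma(11/6, 1/4) + 1800*6**(5/6))/187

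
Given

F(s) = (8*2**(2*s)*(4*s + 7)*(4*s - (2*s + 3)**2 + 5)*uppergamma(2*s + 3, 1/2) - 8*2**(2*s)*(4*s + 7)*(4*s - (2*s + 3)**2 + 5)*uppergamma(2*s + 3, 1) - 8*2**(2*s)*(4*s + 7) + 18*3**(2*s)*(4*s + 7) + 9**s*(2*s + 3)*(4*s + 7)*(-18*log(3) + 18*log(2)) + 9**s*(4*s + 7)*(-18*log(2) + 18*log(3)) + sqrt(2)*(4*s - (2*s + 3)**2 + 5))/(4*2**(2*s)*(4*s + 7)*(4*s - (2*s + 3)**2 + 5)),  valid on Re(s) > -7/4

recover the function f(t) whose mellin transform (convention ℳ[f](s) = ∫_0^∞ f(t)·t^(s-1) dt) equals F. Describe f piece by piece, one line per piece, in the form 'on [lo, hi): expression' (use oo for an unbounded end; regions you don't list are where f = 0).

on [0, 1/4): t**(7/4)
on [1/4, 1): t**(3/2)*exp(-sqrt(t))
on [1, 9/4): t*log(sqrt(t))

peel off the shared t-power: t**(3/4) on [0, 1/4); sqrt(t)*exp(-sqrt(t)) on [1/4, 1); log(sqrt(t)) on [1, 9/4)
the shared t-power comes off first: t**(1/4) on [0, 1/4); exp(-sqrt(t)) on [1/4, 1); log(sqrt(t))/sqrt(t) on [1, 9/4)
back out the power substitution: sqrt(t) on [0, 1/2); exp(-t) on [1/2, 1); log(t)/t on [1, 3/2)
along the cuts 1/4, 1, ℳ[f](s) splits into 3 integrals
over [0, 1/4), the kernel integral of t**(7/4) enters the sum
piece [1/4, 1): integrate t**(3/2)*exp(-sqrt(t)) against the kernel
segment 1 to 9/4 holds t*log(sqrt(t)); add its integral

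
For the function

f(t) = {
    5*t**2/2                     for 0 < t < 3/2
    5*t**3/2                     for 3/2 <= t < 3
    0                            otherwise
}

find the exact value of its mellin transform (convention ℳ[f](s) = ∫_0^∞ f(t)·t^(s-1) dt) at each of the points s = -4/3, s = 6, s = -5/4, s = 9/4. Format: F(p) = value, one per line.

F(-4/3) = 3*3**(2/3)*(2**(1/3) + 6)/4
F(6) = 22383945/4096
F(-5/4) = 5*3**(3/4)*(5*2**(1/4) + 36)/42
F(9/4) = 405*3**(1/4)*(1088 - 3*2**(3/4))/3808

the 2 pieces separated at 3/2 each add one integral
on [0, 3/2): add ∫ 5*t**2/2·t^(s-1) dt
∫ over [3/2, 3) of 5*t**3/2·t^(s-1) joins the sum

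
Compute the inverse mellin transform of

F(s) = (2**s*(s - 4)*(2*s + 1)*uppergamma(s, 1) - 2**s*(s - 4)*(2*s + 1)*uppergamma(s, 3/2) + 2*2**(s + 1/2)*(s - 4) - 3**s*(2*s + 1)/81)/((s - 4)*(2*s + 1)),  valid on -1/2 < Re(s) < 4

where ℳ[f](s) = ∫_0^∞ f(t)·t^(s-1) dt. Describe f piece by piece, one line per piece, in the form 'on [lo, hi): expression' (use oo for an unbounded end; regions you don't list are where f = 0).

on [0, 2): sqrt(t)
on [2, 3): exp(-t/2)
on [3, oo): t**(-4)

slice at 2, 3, transform all 3 pieces, and sum them
for t in [0, 2): the term is ∫ sqrt(t)·t^(s-1)
between 2 and 3 the integrand is exp(-t/2)·t^(s-1)
∫ over [3, ∞) of t**(-4)·t^(s-1) joins the sum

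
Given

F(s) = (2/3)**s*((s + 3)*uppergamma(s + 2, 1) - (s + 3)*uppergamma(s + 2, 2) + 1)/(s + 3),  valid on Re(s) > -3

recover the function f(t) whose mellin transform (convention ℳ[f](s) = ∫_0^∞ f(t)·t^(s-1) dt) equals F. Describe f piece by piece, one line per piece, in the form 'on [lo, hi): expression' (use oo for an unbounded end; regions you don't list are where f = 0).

on [0, 2/3): 27*t**3/8
on [2/3, 4/3): 9*t**2*exp(-3*t/2)/4

peel off the common scale on t: t**3/8 on [0, 2); t**2*exp(-t/2)/4 on [2, 4)
undo the common scale on t: t**3 on [0, 1); t**2*exp(-t) on [1, 2)
back out the shared t-power: t on [0, 1); exp(-t) on [1, 2)
treat the 2 regions marked off by 2/3 separately and sum
∫ 27*t**3/8·t^(s-1) over [0, 2/3)
between 2/3 and 4/3 the integrand is 9*t**2*exp(-3*t/2)/4·t^(s-1)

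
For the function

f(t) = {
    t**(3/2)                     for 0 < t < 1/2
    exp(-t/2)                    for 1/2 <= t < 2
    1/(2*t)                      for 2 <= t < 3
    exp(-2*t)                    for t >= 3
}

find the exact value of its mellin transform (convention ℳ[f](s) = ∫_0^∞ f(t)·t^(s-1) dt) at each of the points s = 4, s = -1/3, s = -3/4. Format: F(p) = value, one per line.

slice at 1/2, 2, 3, transform all 4 pieces, and sum them
segment [0, 1/2) carries t**(3/2); integrate it
between 1/2 and 2 the integrand is exp(-t/2)·t^(s-1)
segment [2, 3) carries 1/(2*t); integrate it
on [3, ∞): add ∫ exp(-2*t)·t^(s-1) dt

F(4) = -256*exp(-1) + sqrt(2)/352 + 183*exp(-6)/8 + 19/6 + 493*exp(-1/4)/4
F(-1/3) = -2**(2/3)*uppergamma(-1/3, 1)/2 - 3**(2/3)/24 + 2**(1/3)*uppergamma(-1/3, 6) + 3*2**(2/3)/32 + 3*2**(5/6)/14 + 2**(2/3)*uppergamma(-1/3, 1/4)/2
F(-3/4) = -2**(1/4)*uppergamma(-3/4, 1)/2 - 2*3**(1/4)/63 + 2**(3/4)*uppergamma(-3/4, 6) + 31*2**(1/4)/42 + 2**(1/4)*uppergamma(-3/4, 1/4)/2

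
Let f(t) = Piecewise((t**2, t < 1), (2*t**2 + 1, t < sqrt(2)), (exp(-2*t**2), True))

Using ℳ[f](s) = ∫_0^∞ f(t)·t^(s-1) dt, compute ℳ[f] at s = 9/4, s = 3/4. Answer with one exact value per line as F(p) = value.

peel off the power substitution: t on [0, 1); 2*t + 1 on [1, 2); exp(-2*t) on [2, ∞)
breakpoints 1, sqrt(2): one integral from each of the 3 segments
segment 0 to 1 holds t**2; add its integral
segment 1 to sqrt(2) holds (2*t**2 + 1); add its integral
∫ over [sqrt(2), ∞) of exp(-2*t**2)·t^(s-1) joins the sum

F(9/4) = -104/153 + 2**(7/8)*uppergamma(9/8, 4)/8 + 424*2**(1/8)/153
F(3/4) = -56/33 + 2**(5/8)*uppergamma(3/8, 4)/4 + 92*2**(3/8)/33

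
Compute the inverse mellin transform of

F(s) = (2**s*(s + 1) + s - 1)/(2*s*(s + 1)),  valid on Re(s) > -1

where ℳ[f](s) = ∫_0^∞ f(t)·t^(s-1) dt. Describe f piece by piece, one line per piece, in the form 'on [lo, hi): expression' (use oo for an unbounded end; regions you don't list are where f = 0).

integrate the 2 segments split at 1, then add the results
over [0, 1), the kernel integral of t enters the sum
segment [1, 2) carries 1/2; integrate it

on [0, 1): t
on [1, 2): 1/2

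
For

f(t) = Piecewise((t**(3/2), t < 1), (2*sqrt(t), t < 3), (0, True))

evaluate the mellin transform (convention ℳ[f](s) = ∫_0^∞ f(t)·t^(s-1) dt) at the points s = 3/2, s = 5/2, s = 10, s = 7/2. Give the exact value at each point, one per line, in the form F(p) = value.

split f at 1: ℳ[f](s) collects 2 kernel integrals
segment [0, 1) carries t**(3/2); integrate it
on [1, 3) integrate f = 2*sqrt(t) against the kernel

F(3/2) = 25/3
F(5/2) = 211/12
F(10) = -50/483 + 78732*sqrt(3)/7
F(7/2) = 201/5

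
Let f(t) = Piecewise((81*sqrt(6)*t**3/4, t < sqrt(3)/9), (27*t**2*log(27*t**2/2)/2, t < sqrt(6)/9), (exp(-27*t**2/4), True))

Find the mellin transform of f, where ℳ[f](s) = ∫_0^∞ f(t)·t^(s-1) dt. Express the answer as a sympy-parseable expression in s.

(-2*2**(s/2)*(s + 3) + 2*2**s*(s + 3)*(s**2/4 + s + 1)*uppergamma(s/2, 1/2) + s*(s + 3)*log(2)/2 + s + (s + 3)*log(2) + sqrt(2)*(s**2/4 + s + 1) + 3)/(4*3**(3*s/2)*(s + 3)*(s**2/4 + s + 1))
  Re(s) > -3

peel off the common scale on t: 3*sqrt(6)*t**3/4 on [0, sqrt(3)/3); 3*t**2*log(3*t**2/2)/2 on [sqrt(3)/3, sqrt(6)/3); exp(-3*t**2/4) on [sqrt(6)/3, ∞)
the power substitution comes off first: 3*sqrt(6)*t**(3/2)/4 on [0, 1/3); 3*t*log(3*t/2)/2 on [1/3, 2/3); exp(-3*t/4) on [2/3, ∞)
undo the common scale on t: t**(3/2) on [0, 1/2); t*log(t) on [1/2, 1); exp(-t/2) on [1, ∞)
f breaks at sqrt(3)/9, sqrt(6)/9 into 3 integrals to sum
[0, sqrt(3)/9) adds the kernel integral of 81*sqrt(6)*t**3/4
∫ over [sqrt(3)/9, sqrt(6)/9) of 27*t**2*log(27*t**2/2)/2·t^(s-1) joins the sum
segment sqrt(6)/9 to ∞ holds exp(-27*t**2/4); add its integral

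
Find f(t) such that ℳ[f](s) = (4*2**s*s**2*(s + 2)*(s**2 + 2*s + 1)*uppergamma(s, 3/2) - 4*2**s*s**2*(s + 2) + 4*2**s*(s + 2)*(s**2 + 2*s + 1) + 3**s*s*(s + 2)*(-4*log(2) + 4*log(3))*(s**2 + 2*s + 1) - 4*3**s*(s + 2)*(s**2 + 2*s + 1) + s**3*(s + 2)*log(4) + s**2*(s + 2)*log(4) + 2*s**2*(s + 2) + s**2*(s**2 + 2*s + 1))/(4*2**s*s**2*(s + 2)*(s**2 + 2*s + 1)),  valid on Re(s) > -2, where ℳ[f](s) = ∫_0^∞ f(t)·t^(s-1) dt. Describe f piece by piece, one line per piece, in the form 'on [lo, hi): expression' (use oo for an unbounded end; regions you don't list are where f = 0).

slice at 1/2, 1, 3/2, transform all 4 pieces, and sum them
on [0, 1/2): add ∫ t**2·t^(s-1) dt
on [1/2, 1): add ∫ t*log(t)·t^(s-1) dt
on [1, 3/2) integrate f = log(t) against the kernel
over [3/2, ∞), the kernel integral of exp(-t) enters the sum

on [0, 1/2): t**2
on [1/2, 1): t*log(t)
on [1, 3/2): log(t)
on [3/2, oo): exp(-t)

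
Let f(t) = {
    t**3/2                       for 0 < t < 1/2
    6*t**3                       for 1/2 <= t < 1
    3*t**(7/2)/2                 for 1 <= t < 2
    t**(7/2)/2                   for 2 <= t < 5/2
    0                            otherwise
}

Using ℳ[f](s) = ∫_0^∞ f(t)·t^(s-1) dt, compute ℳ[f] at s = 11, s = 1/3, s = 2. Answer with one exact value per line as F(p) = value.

decompose at 1/2, 1, 2; ℳ[f](s) sums the 4 pieces' integrals
piece [0, 1/2): integrate t**3/2 against the kernel
on [1/2, 1): add ∫ 6*t**3·t^(s-1) dt
on [1, 2): add ∫ 3*t**(7/2)/2·t^(s-1) dt
the [2, 5/2) slice contributes ∫ t**(7/2)/2·t^(s-1) dt

F(11) = 4325057/13303808 + 32768*sqrt(2)/29 + 6103515625*sqrt(10)/950272
F(1/3) = -33*2**(2/3)/320 + 162/115 + 48*2**(5/6)/23 + 375*2**(1/6)*5**(5/6)/368
F(2) = 3143/3520 + 64*sqrt(2)/11 + 3125*sqrt(10)/704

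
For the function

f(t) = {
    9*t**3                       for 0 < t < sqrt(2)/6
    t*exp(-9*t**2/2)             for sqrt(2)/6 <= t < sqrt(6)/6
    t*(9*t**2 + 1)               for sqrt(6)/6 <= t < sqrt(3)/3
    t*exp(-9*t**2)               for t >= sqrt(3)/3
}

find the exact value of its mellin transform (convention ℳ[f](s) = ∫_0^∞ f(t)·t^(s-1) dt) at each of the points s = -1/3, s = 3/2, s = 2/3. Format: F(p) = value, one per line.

F(-1/3) = 2**(2/3)*3**(1/3)*(-33*3**(1/3) - 8*2**(2/3)*uppergamma(1/3, 3/4) + 8*2**(1/3)*uppergamma(1/3, 3) + 3 + 8*2**(2/3)*uppergamma(1/3, 1/4) + 42*6**(1/3))/96
F(3/2) = 2**(3/4)*sqrt(3)*(-99*3**(1/4) - 90*sqrt(2)*uppergamma(5/4, 3/4) + 45*2**(1/4)*uppergamma(5/4, 3) + 5 + 90*sqrt(2)*uppergamma(5/4, 1/4) + 288*6**(1/4))/4860
F(2/3) = 2**(1/6)*3**(1/3)*(-111*3**(5/6) - 110*2**(2/3)*uppergamma(5/6, 3/4) + 55*2**(5/6)*uppergamma(5/6, 3) + 15 + 110*2**(2/3)*uppergamma(5/6, 1/4) + 156*6**(5/6))/1980

reversing the shared t-power: 9*t**2 on [0, sqrt(2)/6); exp(-9*t**2/2) on [sqrt(2)/6, sqrt(6)/6); 9*t**2 + 1 on [sqrt(6)/6, sqrt(3)/3); …
invert the common scale on t to get t**2 on [0, sqrt(2)/2); exp(-t**2/2) on [sqrt(2)/2, sqrt(6)/2); t**2 + 1 on [sqrt(6)/2, sqrt(3)); …
the power substitution comes off first: t on [0, 1/2); exp(-t/2) on [1/2, 3/2); t + 1 on [3/2, 3); …
breakpoints sqrt(2)/6, sqrt(6)/6, sqrt(3)/3: one integral from each of the 4 segments
the [0, sqrt(2)/6) slice contributes ∫ 9*t**3·t^(s-1) dt
segment [sqrt(2)/6, sqrt(6)/6) carries t*exp(-9*t**2/2); integrate it
segment [sqrt(6)/6, sqrt(3)/3) carries t*(9*t**2 + 1); integrate it
segment sqrt(3)/3 to ∞ holds t*exp(-9*t**2); add its integral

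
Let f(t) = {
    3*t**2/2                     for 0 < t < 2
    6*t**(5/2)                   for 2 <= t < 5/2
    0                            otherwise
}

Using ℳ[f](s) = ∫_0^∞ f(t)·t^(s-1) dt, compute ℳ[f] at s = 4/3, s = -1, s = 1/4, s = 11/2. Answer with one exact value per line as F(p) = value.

F(4/3) = -288*2**(5/6)/23 + 18*2**(1/3)/5 + 1125*2**(1/6)*5**(5/6)/92
F(-1) = -8*sqrt(2) + 3 + 5*sqrt(10)
F(1/4) = 2**(1/4)*(-288*sqrt(2) + 88 + 225*5**(3/4))/33
F(11/2) = 128*sqrt(2)/5 + 975267/1024

f breaks at 2 into 2 integrals to sum
over [0, 2), the kernel integral of 3*t**2/2 enters the sum
∫ 6*t**(5/2)·t^(s-1) over [2, 5/2)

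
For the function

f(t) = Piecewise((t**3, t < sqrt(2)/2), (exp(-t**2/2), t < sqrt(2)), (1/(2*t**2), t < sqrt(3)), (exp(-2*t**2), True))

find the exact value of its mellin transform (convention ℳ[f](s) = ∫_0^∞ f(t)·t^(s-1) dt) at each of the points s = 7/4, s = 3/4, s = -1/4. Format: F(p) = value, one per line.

F(7/4) = -2*3**(7/8)/3 - 2**(7/8)*uppergamma(7/8, 1)/2 + 2**(1/8)*uppergamma(7/8, 6)/4 + 2**(5/8)/38 + 2**(7/8)*uppergamma(7/8, 1/4)/2 + 2**(7/8)
F(3/4) = -2*3**(3/8)/15 - 2**(3/8)*uppergamma(3/8, 1)/2 + 2**(5/8)*uppergamma(3/8, 6)/4 + 2**(1/8)/15 + 2**(3/8)/5 + 2**(3/8)*uppergamma(3/8, 1/4)/2
F(-1/4) = -2**(7/8)*uppergamma(-1/8, 1)/4 - 2*3**(7/8)/81 + 2**(1/8)*uppergamma(-1/8, 6)/2 + 2**(7/8)/18 + 2**(5/8)/11 + 2**(7/8)*uppergamma(-1/8, 1/4)/4

the power substitution comes off first: t**(3/2) on [0, 1/2); exp(-t/2) on [1/2, 2); 1/(2*t) on [2, 3); …
split f at sqrt(2)/2, sqrt(2), sqrt(3): ℳ[f](s) collects 4 kernel integrals
segment [0, sqrt(2)/2) carries t**3; integrate it
segment [sqrt(2)/2, sqrt(2)) carries exp(-t**2/2); integrate it
between sqrt(2) and sqrt(3) the integrand is 1/(2*t**2)·t^(s-1)
piece [sqrt(3), ∞): integrate exp(-2*t**2) against the kernel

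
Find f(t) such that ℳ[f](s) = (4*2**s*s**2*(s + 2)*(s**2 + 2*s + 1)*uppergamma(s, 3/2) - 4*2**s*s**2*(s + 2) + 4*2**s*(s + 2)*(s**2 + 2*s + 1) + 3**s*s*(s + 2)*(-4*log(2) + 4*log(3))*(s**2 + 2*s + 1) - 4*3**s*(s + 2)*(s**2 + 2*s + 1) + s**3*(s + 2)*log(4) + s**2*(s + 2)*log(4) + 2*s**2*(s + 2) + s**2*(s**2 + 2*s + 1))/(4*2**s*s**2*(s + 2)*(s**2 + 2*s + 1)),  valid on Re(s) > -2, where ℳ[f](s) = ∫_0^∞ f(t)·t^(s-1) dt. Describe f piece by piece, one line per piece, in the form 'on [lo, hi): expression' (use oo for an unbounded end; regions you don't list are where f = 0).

cuts at 1/2, 1, 3/2: linearity sums the 4 kernel integrals
piece [0, 1/2): integrate t**2 against the kernel
over [1/2, 1), the kernel integral of t*log(t) enters the sum
segment [1, 3/2) carries log(t); integrate it
∫ over [3/2, ∞) of exp(-t)·t^(s-1) joins the sum

on [0, 1/2): t**2
on [1/2, 1): t*log(t)
on [1, 3/2): log(t)
on [3/2, oo): exp(-t)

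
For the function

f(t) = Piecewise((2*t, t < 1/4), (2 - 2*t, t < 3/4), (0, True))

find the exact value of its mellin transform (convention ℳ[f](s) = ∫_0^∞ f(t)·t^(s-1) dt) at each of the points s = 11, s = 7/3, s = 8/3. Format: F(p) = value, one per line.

peel off the common scale on t: t on [0, 1/2); 2 - t on [1/2, 3/2)
cuts at 1/4: linearity sums the 2 kernel integrals
between 0 and 1/4 the integrand is 2*t·t^(s-1)
piece [1/4, 3/4): integrate (2 - 2*t) against the kernel

F(11) = 2657179/1107296256
F(7/3) = -39*2**(1/3)/2240 + 513*6**(1/3)/4480
F(8/3) = -21*2**(2/3)/2816 + 135*6**(2/3)/2816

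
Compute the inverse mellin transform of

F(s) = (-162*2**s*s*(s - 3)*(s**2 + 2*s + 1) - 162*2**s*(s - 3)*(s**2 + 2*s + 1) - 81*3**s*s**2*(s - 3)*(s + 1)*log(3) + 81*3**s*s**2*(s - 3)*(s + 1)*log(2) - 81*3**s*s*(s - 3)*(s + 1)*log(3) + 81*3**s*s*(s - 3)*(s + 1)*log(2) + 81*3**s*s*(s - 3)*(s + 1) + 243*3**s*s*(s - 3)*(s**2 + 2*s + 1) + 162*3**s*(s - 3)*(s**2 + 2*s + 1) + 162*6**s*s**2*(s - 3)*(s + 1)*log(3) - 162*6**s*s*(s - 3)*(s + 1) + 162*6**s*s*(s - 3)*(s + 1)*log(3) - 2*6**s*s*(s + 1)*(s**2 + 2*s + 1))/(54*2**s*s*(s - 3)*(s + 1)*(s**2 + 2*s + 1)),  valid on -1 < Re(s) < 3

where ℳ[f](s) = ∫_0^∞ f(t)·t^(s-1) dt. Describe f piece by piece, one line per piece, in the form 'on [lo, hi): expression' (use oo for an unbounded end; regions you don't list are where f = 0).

on [0, 1): t
on [1, 3/2): t + 3
on [3/2, 3): t*log(t)
on [3, oo): t**(-3)

the 4 pieces separated at 1, 3/2, 3 each add one integral
piece [0, 1): integrate t against the kernel
for t in [1, 3/2): the term is ∫ (t + 3)·t^(s-1)
segment 3/2 to 3 holds t*log(t); add its integral
∫ t**(-3)·t^(s-1) over [3, ∞)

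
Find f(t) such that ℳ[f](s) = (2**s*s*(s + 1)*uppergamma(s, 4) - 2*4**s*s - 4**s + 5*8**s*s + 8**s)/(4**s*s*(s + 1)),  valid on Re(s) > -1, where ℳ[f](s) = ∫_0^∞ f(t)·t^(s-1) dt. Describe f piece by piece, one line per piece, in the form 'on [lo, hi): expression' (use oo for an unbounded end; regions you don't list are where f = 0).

decompose at 1, 2; ℳ[f](s) sums the 3 pieces' integrals
[0, 1) adds the kernel integral of t
for t in [1, 2): the term is ∫ (2*t + 1)·t^(s-1)
∫ exp(-2*t)·t^(s-1) over [2, ∞)

on [0, 1): t
on [1, 2): 2*t + 1
on [2, oo): exp(-2*t)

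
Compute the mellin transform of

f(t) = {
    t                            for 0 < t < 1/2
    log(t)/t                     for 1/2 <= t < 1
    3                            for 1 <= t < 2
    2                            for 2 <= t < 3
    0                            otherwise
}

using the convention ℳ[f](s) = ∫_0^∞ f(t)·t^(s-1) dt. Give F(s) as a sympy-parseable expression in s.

(2*2**(2*s)*(s + 1)*(s**2 - 2*s + 1) - 2*2**s*s*(s + 1) - 6*2**s*(s + 1)*(s**2 - 2*s + 1) + 4*6**s*(s + 1)*(s**2 - 2*s + 1) + 4*s**2*(s + 1)*log(2) - 4*s*(s + 1)*log(2) + 4*s*(s + 1) + s*(s**2 - 2*s + 1))/(2*2**s*s*(s + 1)*(s**2 - 2*s + 1))
  Re(s) > -1

linearity at 1/2, 1, 2 turns ℳ[f](s) into 4 summed integrals
on [0, 1/2) integrate f = t against the kernel
the [1/2, 1) slice contributes ∫ log(t)/t·t^(s-1) dt
on [1, 2) integrate f = 3 against the kernel
segment 2 to 3 holds 2; add its integral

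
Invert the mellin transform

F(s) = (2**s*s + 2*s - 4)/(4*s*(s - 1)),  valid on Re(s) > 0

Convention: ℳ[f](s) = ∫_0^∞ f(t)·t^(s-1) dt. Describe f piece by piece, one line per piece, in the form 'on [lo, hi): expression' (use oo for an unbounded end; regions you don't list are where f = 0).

reversing the shared t-power: t on [0, 1); 1/2 on [1, 2)
decompose at 1; ℳ[f](s) sums the 2 pieces' integrals
on [0, 1) integrate f = 1 against the kernel
the [1, 2) slice contributes ∫ 1/(2*t)·t^(s-1) dt

on [0, 1): 1
on [1, 2): 1/(2*t)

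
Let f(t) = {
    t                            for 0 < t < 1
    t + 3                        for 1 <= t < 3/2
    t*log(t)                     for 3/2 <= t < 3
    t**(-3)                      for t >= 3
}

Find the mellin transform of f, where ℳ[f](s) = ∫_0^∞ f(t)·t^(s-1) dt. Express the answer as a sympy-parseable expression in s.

breakpoints 1, 3/2, 3: one integral from each of the 4 segments
for t in [0, 1): the term is ∫ t·t^(s-1)
between 1 and 3/2 the integrand is (t + 3)·t^(s-1)
∫ over [3/2, 3) of t*log(t)·t^(s-1) joins the sum
between 3 and ∞ the integrand is t**(-3)·t^(s-1)

(-162*2**s*s*(s - 3)*(s**2 + 2*s + 1) - 162*2**s*(s - 3)*(s**2 + 2*s + 1) - 81*3**s*s**2*(s - 3)*(s + 1)*log(3) + 81*3**s*s**2*(s - 3)*(s + 1)*log(2) - 81*3**s*s*(s - 3)*(s + 1)*log(3) + 81*3**s*s*(s - 3)*(s + 1)*log(2) + 81*3**s*s*(s - 3)*(s + 1) + 243*3**s*s*(s - 3)*(s**2 + 2*s + 1) + 162*3**s*(s - 3)*(s**2 + 2*s + 1) + 162*6**s*s**2*(s - 3)*(s + 1)*log(3) - 162*6**s*s*(s - 3)*(s + 1) + 162*6**s*s*(s - 3)*(s + 1)*log(3) - 2*6**s*s*(s + 1)*(s**2 + 2*s + 1))/(54*2**s*s*(s - 3)*(s + 1)*(s**2 + 2*s + 1))
  -1 < Re(s) < 3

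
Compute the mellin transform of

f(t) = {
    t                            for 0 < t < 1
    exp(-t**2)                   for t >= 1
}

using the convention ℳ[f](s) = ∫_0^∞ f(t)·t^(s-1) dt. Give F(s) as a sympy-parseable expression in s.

the power substitution comes off first: sqrt(t) on [0, 1); exp(-t) on [1, ∞)
split f at 1: ℳ[f](s) collects 2 kernel integrals
∫ t·t^(s-1) over [0, 1)
over [1, ∞), the kernel integral of exp(-t**2) enters the sum

((s + 1)*uppergamma(s/2, 1) + 2)/(2*(s + 1))
  Re(s) > -1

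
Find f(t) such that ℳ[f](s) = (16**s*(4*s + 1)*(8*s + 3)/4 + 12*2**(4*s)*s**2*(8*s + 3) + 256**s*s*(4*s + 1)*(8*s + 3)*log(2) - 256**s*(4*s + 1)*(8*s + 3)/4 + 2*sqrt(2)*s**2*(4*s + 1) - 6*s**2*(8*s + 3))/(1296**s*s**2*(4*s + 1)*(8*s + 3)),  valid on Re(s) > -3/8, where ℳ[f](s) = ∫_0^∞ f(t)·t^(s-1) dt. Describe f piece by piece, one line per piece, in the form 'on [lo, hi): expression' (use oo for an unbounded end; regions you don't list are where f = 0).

peel off the power substitution: 3*sqrt(3)*t**(3/4) on [0, 1/36); 9*sqrt(t) on [1/36, 1/9); log(3*sqrt(t)) on [1/9, 4/9)
reversing the power substitution: 3*sqrt(3)*t**(3/2) on [0, 1/6); 9*t on [1/6, 1/3); log(3*t) on [1/3, 2/3)
reversing the common scale on t: t**(3/2) on [0, 1/2); 3*t on [1/2, 1); log(t) on [1, 2)
linearity at 1/1296, 1/81 turns ℳ[f](s) into 3 summed integrals
segment [0, 1/1296) carries 3*sqrt(3)*t**(3/8); integrate it
between 1/1296 and 1/81 the integrand is 9*t**(1/4)·t^(s-1)
∫ over [1/81, 16/81) of log(3*t**(1/4))·t^(s-1) joins the sum

on [0, 1/1296): 3*sqrt(3)*t**(3/8)
on [1/1296, 1/81): 9*t**(1/4)
on [1/81, 16/81): log(3*t**(1/4))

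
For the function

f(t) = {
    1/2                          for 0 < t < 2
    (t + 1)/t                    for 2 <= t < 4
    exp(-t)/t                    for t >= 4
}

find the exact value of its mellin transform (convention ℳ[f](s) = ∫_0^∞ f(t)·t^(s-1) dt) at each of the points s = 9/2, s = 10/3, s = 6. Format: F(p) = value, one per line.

invert the shared t-power to get t/2 on [0, 2); t + 1 on [2, 4); exp(-t) on [4, ∞)
remove the common scale on t first: t on [0, 1); 2*t + 1 on [1, 2); exp(-2*t) on [2, ∞)
linearity at 2, 4 turns ℳ[f](s) into 3 summed integrals
[0, 2) adds the kernel integral of 1/2
on [2, 4): add ∫ (t + 1)/t·t^(s-1) dt
over [4, ∞), the kernel integral of exp(-t)/t enters the sum

F(9/2) = -256*sqrt(2)/63 + 15*sqrt(pi)*erfc(2)/8 + 119*exp(-4)/2 + 9472/63
F(10/3) = -102*2**(1/3)/35 + uppergamma(7/3, 4) + 912*2**(2/3)/35
F(6) = 824*exp(-4) + 13136/15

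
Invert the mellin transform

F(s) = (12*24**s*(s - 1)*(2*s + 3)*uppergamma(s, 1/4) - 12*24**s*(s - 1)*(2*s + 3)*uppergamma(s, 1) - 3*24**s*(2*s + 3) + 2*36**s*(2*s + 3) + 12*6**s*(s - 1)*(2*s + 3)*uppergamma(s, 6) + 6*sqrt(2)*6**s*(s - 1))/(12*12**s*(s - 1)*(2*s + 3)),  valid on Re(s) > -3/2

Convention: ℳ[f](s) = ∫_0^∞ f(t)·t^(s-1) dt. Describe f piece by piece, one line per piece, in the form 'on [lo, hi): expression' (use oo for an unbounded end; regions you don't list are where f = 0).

along the cuts 1/2, 2, 3, ℳ[f](s) splits into 4 integrals
between 0 and 1/2 the integrand is t**(3/2)·t^(s-1)
segment [1/2, 2) carries exp(-t/2); integrate it
between 2 and 3 the integrand is 1/(2*t)·t^(s-1)
between 3 and ∞ the integrand is exp(-2*t)·t^(s-1)

on [0, 1/2): t**(3/2)
on [1/2, 2): exp(-t/2)
on [2, 3): 1/(2*t)
on [3, oo): exp(-2*t)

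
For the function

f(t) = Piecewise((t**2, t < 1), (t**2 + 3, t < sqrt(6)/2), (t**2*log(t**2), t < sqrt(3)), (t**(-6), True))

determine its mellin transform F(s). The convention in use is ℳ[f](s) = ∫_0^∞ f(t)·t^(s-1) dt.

reversing the power substitution: t on [0, 1); t + 3 on [1, 3/2); t*log(t) on [3/2, 3); …
cuts at 1, sqrt(6)/2, sqrt(3): linearity sums the 4 kernel integrals
∫ t**2·t^(s-1) over [0, 1)
∫ (t**2 + 3)·t^(s-1) over [1, sqrt(6)/2)
between sqrt(6)/2 and sqrt(3) the integrand is t**2*log(t**2)·t^(s-1)
piece [sqrt(3), ∞): integrate t**(-6) against the kernel

(-81*2**(s/2)*s*(s/2 - 3)*(s**2/4 + s + 1) - 162*2**(s/2)*(s/2 - 3)*(s**2/4 + s + 1) - 81*3**(s/2)*s**2*(s/2 - 3)*(s/2 + 1)*log(3)/4 + 81*3**(s/2)*s**2*(s/2 - 3)*(s/2 + 1)*log(2)/4 - 81*3**(s/2)*s*(s/2 - 3)*(s/2 + 1)*log(3)/2 + 81*3**(s/2)*s*(s/2 - 3)*(s/2 + 1)*log(2)/2 + 81*3**(s/2)*s*(s/2 - 3)*(s/2 + 1)/2 + 243*3**(s/2)*s*(s/2 - 3)*(s**2/4 + s + 1)/2 + 162*3**(s/2)*(s/2 - 3)*(s**2/4 + s + 1) + 81*6**(s/2)*s**2*(s/2 - 3)*(s/2 + 1)*log(3)/2 - 81*6**(s/2)*s*(s/2 - 3)*(s/2 + 1) + 81*6**(s/2)*s*(s/2 - 3)*(s/2 + 1)*log(3) - 6**(s/2)*s*(s/2 + 1)*(s**2/4 + s + 1))/(54*2**(s/2)*s*(s/2 - 3)*(s/2 + 1)*(s**2/4 + s + 1))
  -2 < Re(s) < 6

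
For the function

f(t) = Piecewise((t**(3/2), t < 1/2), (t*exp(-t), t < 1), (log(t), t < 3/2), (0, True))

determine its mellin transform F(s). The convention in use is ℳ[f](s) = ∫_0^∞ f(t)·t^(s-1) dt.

(4*2**s*s**3*uppergamma(s + 1, 1/2) - 4*2**s*s**3*uppergamma(s + 1, 1) + 6*2**s*s**2*uppergamma(s + 1, 1/2) - 6*2**s*s**2*uppergamma(s + 1, 1) + 4*2**s*s + 6*2**s + 3**s*s**2*(-4*log(2) + 4*log(3)) - 4*3**s*s + 3**s*s*(-6*log(2) + 6*log(3)) - 6*3**s + sqrt(2)*s**2)/(2*2**s*s**2*(2*s + 3))
  Re(s) > -3/2

back out the shared t-power: t on [0, 1/2); sqrt(t)*exp(-t) on [1/2, 1); log(t)/sqrt(t) on [1, 3/2)
undo the shared t-power: sqrt(t) on [0, 1/2); exp(-t) on [1/2, 1); log(t)/t on [1, 3/2)
the 3 pieces separated at 1/2, 1 each add one integral
the [0, 1/2) slice contributes ∫ t**(3/2)·t^(s-1) dt
on [1/2, 1) integrate f = t*exp(-t) against the kernel
∫ log(t)·t^(s-1) over [1, 3/2)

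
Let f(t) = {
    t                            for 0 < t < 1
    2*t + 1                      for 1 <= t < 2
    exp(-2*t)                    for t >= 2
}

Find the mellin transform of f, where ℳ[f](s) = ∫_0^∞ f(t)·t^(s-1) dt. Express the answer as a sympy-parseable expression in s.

(2**s*s*(s + 1)*uppergamma(s, 4) - 2*4**s*s - 4**s + 5*8**s*s + 8**s)/(4**s*s*(s + 1))
  Re(s) > -1

integrate the 3 segments split at 1, 2, then add the results
on [0, 1): add ∫ t·t^(s-1) dt
over [1, 2), the kernel integral of (2*t + 1) enters the sum
∫ exp(-2*t)·t^(s-1) over [2, ∞)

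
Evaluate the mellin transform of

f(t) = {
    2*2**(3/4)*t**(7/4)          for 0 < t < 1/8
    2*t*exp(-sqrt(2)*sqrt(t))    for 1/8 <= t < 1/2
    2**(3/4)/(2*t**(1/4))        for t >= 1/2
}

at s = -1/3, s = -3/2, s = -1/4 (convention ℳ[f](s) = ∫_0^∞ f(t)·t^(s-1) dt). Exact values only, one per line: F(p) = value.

remove the common scale on t first: t**(7/4) on [0, 1/4); t*exp(-sqrt(t)) on [1/4, 1); t**(-1/4) on [1, ∞)
the power substitution comes off first: t**(7/2) on [0, 1/2); t**2*exp(-t) on [1/2, 1); 1/sqrt(t) on [1, ∞)
undo the shared t-power: t**(3/2) on [0, 1/2); exp(-t) on [1/2, 1); t**(-5/2) on [1, ∞)
summing 3 kernel integrals split by 1/8, 1/2 yields ℳ[f](s)
[0, 1/8) adds the kernel integral of 2*2**(3/4)*t**(7/4)
on [1/8, 1/2): add ∫ 2*t*exp(-sqrt(2)*sqrt(t))·t^(s-1) dt
∫ 2**(3/4)/(2*t**(1/4))·t^(s-1) over [1/2, ∞)

F(-1/3) = -2*2**(1/3)*uppergamma(4/3, 1) + 3*sqrt(2)/34 + 2*2**(1/3)*uppergamma(4/3, 1/2) + 12*2**(1/3)/7
F(-3/2) = 4*sqrt(2)*(-expint(2, 1) + 2/7 + 2*expint(2, 1/2) + sqrt(2))
F(-1/4) = -2*2**(1/4)*exp(-1) - 2**(1/4)*sqrt(pi)*erfc(1) + 2**(1/4)*sqrt(pi)*erfc(sqrt(2)/2) + 2**(3/4)*exp(-1/2) + 25*2**(1/4)/12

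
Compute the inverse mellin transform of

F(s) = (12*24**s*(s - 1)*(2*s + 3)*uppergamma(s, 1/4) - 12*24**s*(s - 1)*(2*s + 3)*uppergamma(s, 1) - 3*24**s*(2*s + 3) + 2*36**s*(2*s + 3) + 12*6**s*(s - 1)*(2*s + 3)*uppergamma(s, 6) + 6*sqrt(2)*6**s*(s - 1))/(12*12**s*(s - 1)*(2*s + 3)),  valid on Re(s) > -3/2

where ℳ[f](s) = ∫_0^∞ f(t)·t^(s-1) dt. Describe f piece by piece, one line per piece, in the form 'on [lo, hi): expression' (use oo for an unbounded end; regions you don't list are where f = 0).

on [0, 1/2): t**(3/2)
on [1/2, 2): exp(-t/2)
on [2, 3): 1/(2*t)
on [3, oo): exp(-2*t)

treat the 4 regions marked off by 1/2, 2, 3 separately and sum
on [0, 1/2) integrate f = t**(3/2) against the kernel
on [1/2, 2): add ∫ exp(-t/2)·t^(s-1) dt
for t in [2, 3): the term is ∫ 1/(2*t)·t^(s-1)
on [3, ∞) integrate f = exp(-2*t) against the kernel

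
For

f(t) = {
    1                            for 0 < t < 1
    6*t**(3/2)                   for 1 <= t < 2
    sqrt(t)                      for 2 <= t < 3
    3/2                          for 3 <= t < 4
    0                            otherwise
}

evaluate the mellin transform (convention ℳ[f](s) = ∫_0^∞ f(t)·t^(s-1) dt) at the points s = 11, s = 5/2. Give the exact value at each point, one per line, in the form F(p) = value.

F(11) = 1028096*sqrt(2)/575 + 354294*sqrt(3)/23 + 301286561/550
F(5/2) = 1453/30 - 27*sqrt(3)/5

summing 4 kernel integrals split by 1, 2, 3 yields ℳ[f](s)
over [0, 1), the kernel integral of 1 enters the sum
between 1 and 2 the integrand is 6*t**(3/2)·t^(s-1)
on [2, 3): add ∫ sqrt(t)·t^(s-1) dt
∫ 3/2·t^(s-1) over [3, 4)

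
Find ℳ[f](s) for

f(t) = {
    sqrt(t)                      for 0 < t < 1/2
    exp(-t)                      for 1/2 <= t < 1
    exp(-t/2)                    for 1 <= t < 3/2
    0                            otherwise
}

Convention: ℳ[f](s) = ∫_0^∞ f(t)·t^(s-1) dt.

(2**s*(2*s + 1)*uppergamma(s, 1/2) - 2**s*(2*s + 1)*uppergamma(s, 1) + 4**s*(2*s + 1)*uppergamma(s, 1/2) - 4**s*(2*s + 1)*uppergamma(s, 3/4) + sqrt(2))/(2**s*(2*s + 1))
  Re(s) > -1/2

treat the 3 regions marked off by 1/2, 1 separately and sum
between 0 and 1/2 the integrand is sqrt(t)·t^(s-1)
on [1/2, 1) integrate f = exp(-t) against the kernel
between 1 and 3/2 the integrand is exp(-t/2)·t^(s-1)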